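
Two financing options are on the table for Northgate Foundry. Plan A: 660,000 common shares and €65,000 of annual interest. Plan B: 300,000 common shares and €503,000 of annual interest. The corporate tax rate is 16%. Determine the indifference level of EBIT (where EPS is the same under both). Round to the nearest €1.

€868,000

Set EPS_A = EPS_B: (EBIT − €65,000)(1 − 0.16) ÷ 660,000 = (EBIT − €503,000)(1 − 0.16) ÷ 300,000.
Cancelling (1 − t) and cross-multiplying: 300,000·(EBIT − 65,000) = 660,000·(EBIT − 503,000).
EBIT × (660,000 − 300,000) = 503,000 × 660,000 − 65,000 × 300,000 = 312,480,000,000, so EBIT = 312,480,000,000 ÷ 360,000 = 868,000.00.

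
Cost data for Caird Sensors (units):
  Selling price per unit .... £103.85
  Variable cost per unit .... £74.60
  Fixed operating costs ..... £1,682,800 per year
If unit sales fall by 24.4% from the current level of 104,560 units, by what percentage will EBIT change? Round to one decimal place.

Contribution at this volume is 104,560 × £29.25 = £3,058,380.00.
Operating income = contribution − fixed costs = £3,058,380.00 − £1,682,800 = £1,375,580.00.
Degree of operating leverage = £3,058,380.00 / £1,375,580.00 = 2.2233.
Operating income changes by 2.2233 × -24.4% = -54.2%.

-54.2%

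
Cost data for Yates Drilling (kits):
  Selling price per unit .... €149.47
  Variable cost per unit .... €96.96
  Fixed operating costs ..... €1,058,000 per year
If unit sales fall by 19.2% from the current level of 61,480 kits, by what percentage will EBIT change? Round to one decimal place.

-28.6%

At 61,480 units, contribution = 61,480 × €52.51 = €3,228,314.80.
EBIT = €3,228,314.80 − €1,058,000 = €2,170,314.80.
Degree of operating leverage = €3,228,314.80 / €2,170,314.80 = 1.4875.
So EBIT moves 1.4875 × (-19.2%) = -28.6%.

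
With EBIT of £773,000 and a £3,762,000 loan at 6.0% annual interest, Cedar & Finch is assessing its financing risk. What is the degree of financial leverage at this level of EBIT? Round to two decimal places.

1.41

Interest = £225,720.00.
Degree of financial leverage = EBIT / (EBIT − interest) = £773,000 / £547,280.00 = 1.4124.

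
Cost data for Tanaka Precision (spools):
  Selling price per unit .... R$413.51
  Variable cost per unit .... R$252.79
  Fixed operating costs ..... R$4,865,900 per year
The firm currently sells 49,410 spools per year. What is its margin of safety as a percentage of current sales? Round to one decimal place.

Unit CM = price − variable cost = R$413.51 − R$252.79 = R$160.72. Break-even units = R$4,865,900 ÷ R$160.72 = 30,275.63; break-even revenue = 30,275.63 × R$413.51 = R$12,519,277.68.
Actual sales revenue = 49,410 × R$413.51 = R$20,431,529.10.
Margin of safety = (R$20,431,529.10 − R$12,519,277.68) ÷ R$20,431,529.10 = 38.7%.

38.7%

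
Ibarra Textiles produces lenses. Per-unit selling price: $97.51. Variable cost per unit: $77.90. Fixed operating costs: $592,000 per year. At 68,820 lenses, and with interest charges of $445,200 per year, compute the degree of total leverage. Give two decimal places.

4.32

Contribution at this volume is 68,820 × $19.61 = $1,349,560.20.
Subtracting fixed costs: EBIT = $1,349,560.20 − $592,000 = $757,560.20. Interest = $445,200.00.
DOL = $1,349,560.20 ÷ $757,560.20 = 1.7815; DFL = $757,560.20 ÷ $312,360.20 = 2.4253.
DCL = DOL × DFL = 1.7815 × 2.4253 = 4.3207.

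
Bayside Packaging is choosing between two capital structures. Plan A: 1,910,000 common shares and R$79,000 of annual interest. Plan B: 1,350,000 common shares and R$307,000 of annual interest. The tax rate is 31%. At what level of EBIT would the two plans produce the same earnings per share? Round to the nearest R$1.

Set EPS_A = EPS_B: (EBIT − R$79,000)(1 − 0.31) ÷ 1,910,000 = (EBIT − R$307,000)(1 − 0.31) ÷ 1,350,000.
The (1 − t) factor cancels: (EBIT − 79,000) × 1,350,000 = (EBIT − 307,000) × 1,910,000.
EBIT × (1,910,000 − 1,350,000) = 307,000 × 1,910,000 − 79,000 × 1,350,000 = 479,720,000,000, so EBIT = 479,720,000,000 ÷ 560,000 = 856,642.86.

R$856,643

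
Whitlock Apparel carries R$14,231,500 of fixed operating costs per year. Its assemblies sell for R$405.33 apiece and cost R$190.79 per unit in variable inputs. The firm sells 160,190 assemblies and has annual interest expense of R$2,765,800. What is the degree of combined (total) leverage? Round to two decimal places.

Total contribution margin = 160,190 × R$214.54 = R$34,367,162.60.
EBIT = R$34,367,162.60 − R$14,231,500 = R$20,135,662.60. Interest = R$2,765,800.00, so EBIT − I = R$17,369,862.60.
DCL = contribution ÷ (EBIT − I) = R$34,367,162.60 ÷ R$17,369,862.60 = 1.9786.

1.98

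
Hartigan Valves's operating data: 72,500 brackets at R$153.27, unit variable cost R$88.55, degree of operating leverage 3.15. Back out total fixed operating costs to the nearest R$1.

R$3,202,613

At 72,500 units, contribution = 72,500 × R$64.72 = R$4,692,200.00.
DOL = contribution / EBIT, so EBIT = R$4,692,200.00 / 3.15 = R$1,489,587.30.
And FC = contribution − EBIT = R$4,692,200.00 − R$1,489,587.30 = R$3,202,613.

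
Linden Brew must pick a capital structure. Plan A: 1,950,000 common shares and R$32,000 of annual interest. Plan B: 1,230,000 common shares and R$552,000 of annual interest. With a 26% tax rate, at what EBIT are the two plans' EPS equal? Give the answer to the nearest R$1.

R$1,440,333

At indifference, (EBIT − 32,000)(1 − t)/1,950,000 = (EBIT − 552,000)(1 − t)/1,230,000.
The (1 − t) factor cancels: (EBIT − 32,000) × 1,230,000 = (EBIT − 552,000) × 1,950,000.
EBIT × (1,950,000 − 1,230,000) = 552,000 × 1,950,000 − 32,000 × 1,230,000 = 1,037,040,000,000, so EBIT = 1,037,040,000,000 ÷ 720,000 = 1,440,333.33.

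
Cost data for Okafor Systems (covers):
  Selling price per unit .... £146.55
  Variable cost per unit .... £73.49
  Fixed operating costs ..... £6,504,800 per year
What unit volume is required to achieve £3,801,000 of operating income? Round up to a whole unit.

Unit CM = price − variable cost = £146.55 − £73.49 = £73.06.
Required volume = (fixed costs + target profit) ÷ CM = (£6,504,800 + £3,801,000) ÷ £73.06 = 141,059.40, so 141,060 covers.

141,060 covers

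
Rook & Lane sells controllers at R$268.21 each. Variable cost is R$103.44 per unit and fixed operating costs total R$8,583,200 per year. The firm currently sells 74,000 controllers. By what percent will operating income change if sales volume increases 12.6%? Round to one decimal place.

+42.6%

Total contribution margin = 74,000 × R$164.77 = R$12,192,980.00.
Operating income = contribution − fixed costs = R$12,192,980.00 − R$8,583,200 = R$3,609,780.00.
So DOL = total CM / EBIT = R$12,192,980.00 / R$3,609,780.00 = 3.3778.
So EBIT moves 3.3778 × (+12.6%) = +42.6%.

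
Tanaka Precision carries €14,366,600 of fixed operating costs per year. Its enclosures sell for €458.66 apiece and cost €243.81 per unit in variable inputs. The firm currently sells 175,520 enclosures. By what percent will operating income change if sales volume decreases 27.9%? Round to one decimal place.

-45.1%

Total contribution margin = 175,520 × €214.85 = €37,710,472.00.
Operating income = contribution − fixed costs = €37,710,472.00 − €14,366,600 = €23,343,872.00.
DOL = contribution ÷ EBIT = €37,710,472.00 ÷ €23,343,872.00 = 1.6154.
%ΔEBIT = DOL × %ΔSales = 1.6154 × -27.9% = -45.1%.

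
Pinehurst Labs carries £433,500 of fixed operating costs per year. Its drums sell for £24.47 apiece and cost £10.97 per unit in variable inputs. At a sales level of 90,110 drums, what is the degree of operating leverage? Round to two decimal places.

Contribution at this volume is 90,110 × £13.50 = £1,216,485.00.
Operating income = contribution − fixed costs = £1,216,485.00 − £433,500 = £782,985.00.
So DOL = total CM / EBIT = £1,216,485.00 / £782,985.00 = 1.5537.

1.55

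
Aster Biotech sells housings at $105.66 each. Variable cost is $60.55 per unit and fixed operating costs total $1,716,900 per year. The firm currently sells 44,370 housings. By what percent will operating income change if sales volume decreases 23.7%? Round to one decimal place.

-166.7%

At 44,370 units, contribution = 44,370 × $45.11 = $2,001,530.70.
EBIT = $2,001,530.70 − $1,716,900 = $284,630.70.
DOL = contribution ÷ EBIT = $2,001,530.70 ÷ $284,630.70 = 7.0320.
So EBIT moves 7.0320 × (-23.7%) = -166.7%.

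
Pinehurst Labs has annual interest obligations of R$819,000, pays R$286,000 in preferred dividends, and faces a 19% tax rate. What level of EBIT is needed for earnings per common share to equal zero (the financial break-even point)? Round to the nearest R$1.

Grossing the preferred dividend up to pre-tax terms: R$286,000 / (1 − 0.19) = R$353,086.42.
EPS = 0 when EBIT covers interest plus the pre-tax preferred burden: R$819,000 + R$353,086.42 = R$1,172,086.42.

R$1,172,086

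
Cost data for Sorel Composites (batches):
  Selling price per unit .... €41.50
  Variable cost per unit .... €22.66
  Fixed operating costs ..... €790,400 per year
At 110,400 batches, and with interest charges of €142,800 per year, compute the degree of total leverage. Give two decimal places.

Total contribution margin = 110,400 × €18.84 = €2,079,936.00.
Subtracting fixed costs: EBIT = €2,079,936.00 − €790,400 = €1,289,536.00. Interest = €142,800.00, so EBIT − I = €1,146,736.00.
Degree of total leverage = total CM / (EBIT − interest) = €2,079,936.00 / €1,146,736.00 = 1.8138.

1.81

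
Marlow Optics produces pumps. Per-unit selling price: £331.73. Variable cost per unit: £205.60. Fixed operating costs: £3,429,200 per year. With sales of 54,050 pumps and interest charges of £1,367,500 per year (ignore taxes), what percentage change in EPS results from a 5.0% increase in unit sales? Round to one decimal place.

+16.9%

Total contribution margin = 54,050 × £126.13 = £6,817,326.50.
Operating income = contribution − fixed costs = £6,817,326.50 − £3,429,200 = £3,388,126.50.
Interest = £1,367,500.00, so EBIT − I = £2,020,626.50.
Degree of combined leverage = contribution ÷ (EBIT − I) = £6,817,326.50 ÷ £2,020,626.50 = 3.3739.
%ΔEPS = DCL × %ΔSales = 3.3739 × +5.0% = +16.9%.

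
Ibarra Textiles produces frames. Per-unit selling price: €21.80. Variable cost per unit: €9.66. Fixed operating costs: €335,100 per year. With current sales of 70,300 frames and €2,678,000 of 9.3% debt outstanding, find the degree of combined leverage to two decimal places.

3.17

At 70,300 units, contribution = 70,300 × €12.14 = €853,442.00.
Subtracting fixed costs: EBIT = €853,442.00 − €335,100 = €518,342.00. Interest = €249,054.00, so EBIT − I = €269,288.00.
Degree of total leverage = total CM / (EBIT − interest) = €853,442.00 / €269,288.00 = 3.1693.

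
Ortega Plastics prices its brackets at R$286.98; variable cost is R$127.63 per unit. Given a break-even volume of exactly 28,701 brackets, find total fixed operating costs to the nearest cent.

Unit CM = price − variable cost = R$286.98 − R$127.63 = R$159.35.
Fixed costs = break-even units × CM = 28,701 × R$159.35 = R$4,573,504.35.

R$4,573,504.35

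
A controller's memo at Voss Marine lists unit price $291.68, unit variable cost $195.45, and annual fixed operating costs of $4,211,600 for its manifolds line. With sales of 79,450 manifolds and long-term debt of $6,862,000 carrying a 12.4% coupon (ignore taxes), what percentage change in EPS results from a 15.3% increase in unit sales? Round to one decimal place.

+45.3%

Total contribution margin = 79,450 × $96.23 = $7,645,473.50.
Subtracting fixed costs: EBIT = $7,645,473.50 − $4,211,600 = $3,433,873.50.
After interest of $850,888.00, pre-tax earnings = $2,582,985.50.
Degree of combined leverage = contribution ÷ (EBIT − I) = $7,645,473.50 ÷ $2,582,985.50 = 2.9599.
EPS therefore changes by 2.9599 × (+15.3%) = +45.3%.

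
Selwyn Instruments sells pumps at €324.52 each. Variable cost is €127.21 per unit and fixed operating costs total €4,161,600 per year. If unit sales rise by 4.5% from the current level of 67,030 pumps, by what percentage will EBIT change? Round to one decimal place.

Contribution at this volume is 67,030 × €197.31 = €13,225,689.30.
Operating income = contribution − fixed costs = €13,225,689.30 − €4,161,600 = €9,064,089.30.
Degree of operating leverage = €13,225,689.30 / €9,064,089.30 = 1.4591.
So EBIT moves 1.4591 × (+4.5%) = +6.6%.

+6.6%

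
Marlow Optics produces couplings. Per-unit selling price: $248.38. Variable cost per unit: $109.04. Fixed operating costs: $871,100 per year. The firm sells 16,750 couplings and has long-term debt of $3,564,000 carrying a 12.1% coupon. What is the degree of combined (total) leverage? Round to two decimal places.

2.26

At 16,750 units, contribution = 16,750 × $139.34 = $2,333,945.00.
Subtracting fixed costs: EBIT = $2,333,945.00 − $871,100 = $1,462,845.00. Interest = $431,244.00, so EBIT − I = $1,031,601.00.
Degree of total leverage = total CM / (EBIT − interest) = $2,333,945.00 / $1,031,601.00 = 2.2624.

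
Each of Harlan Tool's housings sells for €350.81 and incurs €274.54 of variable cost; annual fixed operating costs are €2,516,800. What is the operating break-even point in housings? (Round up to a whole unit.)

32,999 housings

Contribution margin per unit = €350.81 − €274.54 = €76.27.
Break-even volume = fixed costs ÷ CM per unit = €2,516,800 ÷ €76.27 = 32,998.56, so 32,999 housings.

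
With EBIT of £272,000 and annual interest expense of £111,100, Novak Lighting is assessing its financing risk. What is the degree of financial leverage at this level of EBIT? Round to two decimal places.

1.69

Interest = £111,100.00.
DFL = EBIT ÷ (EBIT − I) = £272,000 ÷ (£272,000 − £111,100.00) = £272,000 ÷ £160,900.00 = 1.6905.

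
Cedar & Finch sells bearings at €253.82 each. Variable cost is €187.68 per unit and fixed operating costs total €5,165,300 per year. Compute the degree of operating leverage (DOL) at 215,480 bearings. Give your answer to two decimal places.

1.57

Total contribution margin = 215,480 × €66.14 = €14,251,847.20.
EBIT = €14,251,847.20 − €5,165,300 = €9,086,547.20.
DOL = contribution ÷ EBIT = €14,251,847.20 ÷ €9,086,547.20 = 1.5685.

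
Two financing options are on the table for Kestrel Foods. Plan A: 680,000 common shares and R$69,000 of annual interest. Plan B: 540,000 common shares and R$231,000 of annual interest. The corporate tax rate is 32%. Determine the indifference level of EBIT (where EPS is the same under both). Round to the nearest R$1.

R$855,857

Set EPS_A = EPS_B: (EBIT − R$69,000)(1 − 0.32) ÷ 680,000 = (EBIT − R$231,000)(1 − 0.32) ÷ 540,000.
The (1 − t) factor cancels: (EBIT − 69,000) × 540,000 = (EBIT − 231,000) × 680,000.
EBIT × (680,000 − 540,000) = 231,000 × 680,000 − 69,000 × 540,000 = 119,820,000,000, so EBIT = 119,820,000,000 ÷ 140,000 = 855,857.14.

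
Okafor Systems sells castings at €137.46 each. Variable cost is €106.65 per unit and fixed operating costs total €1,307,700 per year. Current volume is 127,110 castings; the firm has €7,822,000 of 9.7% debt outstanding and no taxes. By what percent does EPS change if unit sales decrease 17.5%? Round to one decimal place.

-37.0%

Total contribution margin = 127,110 × €30.81 = €3,916,259.10.
EBIT = €3,916,259.10 − €1,307,700 = €2,608,559.10.
After interest of €758,734.00, pre-tax earnings = €1,849,825.10.
DCL = total CM / (EBIT − I) = €3,916,259.10 / €1,849,825.10 = 2.1171.
%ΔEPS = DCL × %ΔSales = 2.1171 × -17.5% = -37.0%.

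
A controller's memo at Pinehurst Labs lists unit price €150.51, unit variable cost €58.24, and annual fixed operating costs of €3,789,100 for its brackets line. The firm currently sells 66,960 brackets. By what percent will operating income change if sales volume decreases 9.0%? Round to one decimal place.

Total contribution margin = 66,960 × €92.27 = €6,178,399.20.
Operating income = contribution − fixed costs = €6,178,399.20 − €3,789,100 = €2,389,299.20.
So DOL = total CM / EBIT = €6,178,399.20 / €2,389,299.20 = 2.5859.
So EBIT moves 2.5859 × (-9.0%) = -23.3%.

-23.3%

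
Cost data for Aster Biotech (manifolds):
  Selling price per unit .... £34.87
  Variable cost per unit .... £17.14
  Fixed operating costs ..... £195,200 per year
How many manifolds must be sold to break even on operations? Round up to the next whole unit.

Unit CM = price − variable cost = £34.87 − £17.14 = £17.73.
Units to break even: £195,200 ÷ £17.73 = 11,009.59, rounded up to 11,010.

11,010 manifolds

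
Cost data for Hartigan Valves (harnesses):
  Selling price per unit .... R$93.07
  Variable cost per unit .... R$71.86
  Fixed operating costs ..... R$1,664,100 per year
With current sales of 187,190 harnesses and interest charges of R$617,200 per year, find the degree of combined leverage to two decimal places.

2.35

Contribution at this volume is 187,190 × R$21.21 = R$3,970,299.90.
Subtracting fixed costs: EBIT = R$3,970,299.90 − R$1,664,100 = R$2,306,199.90. Interest = R$617,200.00.
DOL = R$3,970,299.90 ÷ R$2,306,199.90 = 1.7216; DFL = R$2,306,199.90 ÷ R$1,688,999.90 = 1.3654.
DCL = DOL × DFL = 1.7216 × 1.3654 = 2.3507.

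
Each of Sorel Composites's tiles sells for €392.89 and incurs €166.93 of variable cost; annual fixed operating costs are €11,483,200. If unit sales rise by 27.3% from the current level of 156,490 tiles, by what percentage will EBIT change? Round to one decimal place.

At 156,490 units, contribution = 156,490 × €225.96 = €35,360,480.40.
Operating income = contribution − fixed costs = €35,360,480.40 − €11,483,200 = €23,877,280.40.
DOL = contribution ÷ EBIT = €35,360,480.40 ÷ €23,877,280.40 = 1.4809.
%ΔEBIT = DOL × %ΔSales = 1.4809 × +27.3% = +40.4%.

+40.4%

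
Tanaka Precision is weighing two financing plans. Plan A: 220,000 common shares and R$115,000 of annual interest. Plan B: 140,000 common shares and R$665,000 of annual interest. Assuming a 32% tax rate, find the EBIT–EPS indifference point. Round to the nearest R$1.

Set EPS_A = EPS_B: (EBIT − R$115,000)(1 − 0.32) ÷ 220,000 = (EBIT − R$665,000)(1 − 0.32) ÷ 140,000.
The (1 − t) factor cancels: (EBIT − 115,000) × 140,000 = (EBIT − 665,000) × 220,000.
Solving, EBIT = (665,000·220,000 − 115,000·140,000) / (220,000 − 140,000) = 130,200,000,000 / 80,000 = 1,627,500.00.

R$1,627,500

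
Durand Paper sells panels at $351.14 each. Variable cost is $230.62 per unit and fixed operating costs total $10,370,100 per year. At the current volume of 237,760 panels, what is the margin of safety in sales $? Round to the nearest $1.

$53,273,332

Each unit contributes $351.14 − $230.62 = $120.52. Break-even units = $10,370,100 ÷ $120.52 = 86,044.64; break-even revenue = 86,044.64 × $351.14 = $30,213,714.85.
Actual sales revenue = 237,760 × $351.14 = $83,487,046.40.
Margin of safety = $83,487,046.40 − $30,213,714.85 = $53,273,332.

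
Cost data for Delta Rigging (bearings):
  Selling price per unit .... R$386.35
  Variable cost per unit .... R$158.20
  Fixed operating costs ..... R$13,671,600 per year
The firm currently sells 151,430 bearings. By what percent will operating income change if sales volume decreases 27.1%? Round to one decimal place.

-44.8%

Contribution at this volume is 151,430 × R$228.15 = R$34,548,754.50.
Operating income = contribution − fixed costs = R$34,548,754.50 − R$13,671,600 = R$20,877,154.50.
So DOL = total CM / EBIT = R$34,548,754.50 / R$20,877,154.50 = 1.6549.
So EBIT moves 1.6549 × (-27.1%) = -44.8%.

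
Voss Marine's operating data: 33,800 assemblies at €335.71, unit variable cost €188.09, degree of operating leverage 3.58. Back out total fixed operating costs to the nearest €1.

Total contribution margin = 33,800 × €147.62 = €4,989,556.00.
DOL = contribution / EBIT, so EBIT = €4,989,556.00 / 3.58 = €1,393,730.73.
And FC = contribution − EBIT = €4,989,556.00 − €1,393,730.73 = €3,595,825.

€3,595,825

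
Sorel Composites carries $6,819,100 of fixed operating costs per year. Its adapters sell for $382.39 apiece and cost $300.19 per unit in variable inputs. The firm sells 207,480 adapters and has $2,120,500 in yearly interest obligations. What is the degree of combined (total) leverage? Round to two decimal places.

2.10

Total contribution margin = 207,480 × $82.20 = $17,054,856.00.
Operating income = contribution − fixed costs = $17,054,856.00 − $6,819,100 = $10,235,756.00. Interest = $2,120,500.00.
DOL = $17,054,856.00 ÷ $10,235,756.00 = 1.6662; DFL = $10,235,756.00 ÷ $8,115,256.00 = 1.2613.
Combined leverage = 1.6662 × 1.2613 = 2.1016.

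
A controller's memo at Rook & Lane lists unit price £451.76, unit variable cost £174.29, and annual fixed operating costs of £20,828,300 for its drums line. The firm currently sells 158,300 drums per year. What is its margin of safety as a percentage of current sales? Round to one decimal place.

Unit CM = price − variable cost = £451.76 − £174.29 = £277.47. Break-even units = £20,828,300 ÷ £277.47 = 75,065.05; break-even revenue = 75,065.05 × £451.76 = £33,911,387.93.
Current sales = 158,300 × £451.76 = £71,513,608.00.
Margin of safety = (£71,513,608.00 − £33,911,387.93) ÷ £71,513,608.00 = 52.6%.

52.6%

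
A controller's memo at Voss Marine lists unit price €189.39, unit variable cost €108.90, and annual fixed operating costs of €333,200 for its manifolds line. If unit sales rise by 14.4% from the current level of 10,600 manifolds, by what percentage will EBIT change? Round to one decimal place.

Contribution at this volume is 10,600 × €80.49 = €853,194.00.
EBIT = €853,194.00 − €333,200 = €519,994.00.
Degree of operating leverage = €853,194.00 / €519,994.00 = 1.6408.
%ΔEBIT = DOL × %ΔSales = 1.6408 × +14.4% = +23.6%.

+23.6%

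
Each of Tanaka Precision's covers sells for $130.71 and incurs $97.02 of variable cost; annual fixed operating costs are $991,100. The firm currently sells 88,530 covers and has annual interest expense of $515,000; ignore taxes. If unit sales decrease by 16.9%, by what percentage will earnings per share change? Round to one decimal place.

At 88,530 units, contribution = 88,530 × $33.69 = $2,982,575.70.
Subtracting fixed costs: EBIT = $2,982,575.70 − $991,100 = $1,991,475.70.
After interest of $515,000.00, pre-tax earnings = $1,476,475.70.
Degree of combined leverage = contribution ÷ (EBIT − I) = $2,982,575.70 ÷ $1,476,475.70 = 2.0201.
EPS therefore changes by 2.0201 × (-16.9%) = -34.1%.

-34.1%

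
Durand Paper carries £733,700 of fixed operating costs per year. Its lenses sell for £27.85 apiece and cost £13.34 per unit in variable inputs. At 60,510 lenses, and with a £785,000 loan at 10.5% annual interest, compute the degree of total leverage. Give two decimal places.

At 60,510 units, contribution = 60,510 × £14.51 = £878,000.10.
Subtracting fixed costs: EBIT = £878,000.10 − £733,700 = £144,300.10. Interest = £82,425.00.
DOL = £878,000.10 ÷ £144,300.10 = 6.0845; DFL = £144,300.10 ÷ £61,875.10 = 2.3321.
Combined leverage = 6.0845 × 2.3321 = 14.1897.

14.19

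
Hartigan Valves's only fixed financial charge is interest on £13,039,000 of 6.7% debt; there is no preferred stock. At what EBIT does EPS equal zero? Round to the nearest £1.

£873,613

Annual interest = 6.7% × £13,039,000 = £873,613.00.
With no preferred dividends, EPS = 0 when EBIT exactly covers interest, so the financial break-even EBIT is £873,613.00.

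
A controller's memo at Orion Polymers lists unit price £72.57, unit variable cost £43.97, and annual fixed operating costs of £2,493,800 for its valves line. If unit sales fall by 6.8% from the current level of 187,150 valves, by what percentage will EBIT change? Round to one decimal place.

Contribution at this volume is 187,150 × £28.60 = £5,352,490.00.
EBIT = £5,352,490.00 − £2,493,800 = £2,858,690.00.
So DOL = total CM / EBIT = £5,352,490.00 / £2,858,690.00 = 1.8724.
So EBIT moves 1.8724 × (-6.8%) = -12.7%.

-12.7%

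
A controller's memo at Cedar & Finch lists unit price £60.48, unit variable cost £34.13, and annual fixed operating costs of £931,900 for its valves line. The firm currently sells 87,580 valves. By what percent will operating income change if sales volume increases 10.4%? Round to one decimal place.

+17.4%

Total contribution margin = 87,580 × £26.35 = £2,307,733.00.
EBIT = £2,307,733.00 − £931,900 = £1,375,833.00.
So DOL = total CM / EBIT = £2,307,733.00 / £1,375,833.00 = 1.6773.
Operating income changes by 1.6773 × +10.4% = +17.4%.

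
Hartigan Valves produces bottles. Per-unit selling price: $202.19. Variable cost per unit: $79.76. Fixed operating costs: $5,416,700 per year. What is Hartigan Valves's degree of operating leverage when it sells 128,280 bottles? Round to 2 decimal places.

At 128,280 units, contribution = 128,280 × $122.43 = $15,705,320.40.
Operating income = contribution − fixed costs = $15,705,320.40 − $5,416,700 = $10,288,620.40.
Degree of operating leverage = $15,705,320.40 / $10,288,620.40 = 1.5265.

1.53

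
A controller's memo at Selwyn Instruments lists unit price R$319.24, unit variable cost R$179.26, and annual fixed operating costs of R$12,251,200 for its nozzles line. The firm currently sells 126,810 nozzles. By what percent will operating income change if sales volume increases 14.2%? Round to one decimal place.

At 126,810 units, contribution = 126,810 × R$139.98 = R$17,750,863.80.
Operating income = contribution − fixed costs = R$17,750,863.80 − R$12,251,200 = R$5,499,663.80.
DOL = contribution ÷ EBIT = R$17,750,863.80 ÷ R$5,499,663.80 = 3.2276.
%ΔEBIT = DOL × %ΔSales = 3.2276 × +14.2% = +45.8%.

+45.8%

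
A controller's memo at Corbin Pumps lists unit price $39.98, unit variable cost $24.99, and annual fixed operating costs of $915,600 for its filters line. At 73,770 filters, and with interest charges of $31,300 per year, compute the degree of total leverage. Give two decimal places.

At 73,770 units, contribution = 73,770 × $14.99 = $1,105,812.30.
EBIT = $1,105,812.30 − $915,600 = $190,212.30. Interest = $31,300.00, so EBIT − I = $158,912.30.
DCL = contribution ÷ (EBIT − I) = $1,105,812.30 ÷ $158,912.30 = 6.9586.

6.96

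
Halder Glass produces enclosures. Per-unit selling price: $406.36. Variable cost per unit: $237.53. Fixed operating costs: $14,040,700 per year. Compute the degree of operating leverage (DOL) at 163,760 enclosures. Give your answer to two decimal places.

Contribution at this volume is 163,760 × $168.83 = $27,647,600.80.
Subtracting fixed costs: EBIT = $27,647,600.80 − $14,040,700 = $13,606,900.80.
Degree of operating leverage = $27,647,600.80 / $13,606,900.80 = 2.0319.

2.03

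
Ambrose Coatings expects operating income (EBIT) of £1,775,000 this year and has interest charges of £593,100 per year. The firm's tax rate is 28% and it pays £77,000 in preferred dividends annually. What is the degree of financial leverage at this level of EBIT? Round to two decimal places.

Interest = £593,100.00.
Pre-tax preferred-dividend burden = £77,000 ÷ (1 − 0.28) = £106,944.44.
DFL = EBIT ÷ [EBIT − I − D_p/(1−t)] = £1,775,000 ÷ [£1,775,000 − £593,100.00 − £106,944.44] = £1,775,000 ÷ £1,074,955.56 = 1.6512.

1.65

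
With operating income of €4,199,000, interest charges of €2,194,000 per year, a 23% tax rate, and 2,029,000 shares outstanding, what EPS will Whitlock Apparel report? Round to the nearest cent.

Interest = €2,194,000.00, so EBT = €4,199,000 − €2,194,000.00 = €2,005,000.00.
Net income = €2,005,000.00 × (1 − 0.23) = €1,543,850.00.
Per share: €1,543,850.00 / 2,029,000 shares = €0.76.

€0.76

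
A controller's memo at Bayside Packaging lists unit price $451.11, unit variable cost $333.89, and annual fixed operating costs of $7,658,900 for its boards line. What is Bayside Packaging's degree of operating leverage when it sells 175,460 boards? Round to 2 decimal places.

At 175,460 units, contribution = 175,460 × $117.22 = $20,567,421.20.
Subtracting fixed costs: EBIT = $20,567,421.20 − $7,658,900 = $12,908,521.20.
Degree of operating leverage = $20,567,421.20 / $12,908,521.20 = 1.5933.

1.59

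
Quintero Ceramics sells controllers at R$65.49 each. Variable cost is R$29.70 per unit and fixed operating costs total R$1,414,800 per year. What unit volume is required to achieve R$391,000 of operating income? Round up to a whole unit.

50,456 controllers

Contribution margin per unit = R$65.49 − R$29.70 = R$35.79.
Units = (FC + target) / CM = (R$1,414,800 + R$391,000) / R$35.79 = 50,455.43, so 50,456 controllers.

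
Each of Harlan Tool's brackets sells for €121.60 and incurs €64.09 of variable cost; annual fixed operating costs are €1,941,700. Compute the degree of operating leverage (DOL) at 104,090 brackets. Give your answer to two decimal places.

Contribution at this volume is 104,090 × €57.51 = €5,986,215.90.
Subtracting fixed costs: EBIT = €5,986,215.90 − €1,941,700 = €4,044,515.90.
So DOL = total CM / EBIT = €5,986,215.90 / €4,044,515.90 = 1.4801.

1.48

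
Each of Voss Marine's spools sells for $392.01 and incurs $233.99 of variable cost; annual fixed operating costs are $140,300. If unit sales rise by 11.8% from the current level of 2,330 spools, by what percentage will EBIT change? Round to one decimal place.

Contribution at this volume is 2,330 × $158.02 = $368,186.60.
EBIT = $368,186.60 − $140,300 = $227,886.60.
DOL = contribution ÷ EBIT = $368,186.60 ÷ $227,886.60 = 1.6157.
%ΔEBIT = DOL × %ΔSales = 1.6157 × +11.8% = +19.1%.

+19.1%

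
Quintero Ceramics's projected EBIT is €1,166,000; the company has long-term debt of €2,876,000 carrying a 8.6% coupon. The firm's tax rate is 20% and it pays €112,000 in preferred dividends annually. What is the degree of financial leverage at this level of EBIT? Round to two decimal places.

Interest = €247,336.00.
Preferred dividends grossed up pre-tax: €112,000 / (1 − 0.20) = €140,000.00.
DFL = EBIT ÷ [EBIT − I − D_p/(1−t)] = €1,166,000 ÷ [€1,166,000 − €247,336.00 − €140,000.00] = €1,166,000 ÷ €778,664.00 = 1.4974.

1.50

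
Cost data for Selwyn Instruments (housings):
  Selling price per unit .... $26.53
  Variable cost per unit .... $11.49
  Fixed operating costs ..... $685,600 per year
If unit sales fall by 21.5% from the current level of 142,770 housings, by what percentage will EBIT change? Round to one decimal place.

-31.6%

Contribution at this volume is 142,770 × $15.04 = $2,147,260.80.
EBIT = $2,147,260.80 − $685,600 = $1,461,660.80.
DOL = contribution ÷ EBIT = $2,147,260.80 ÷ $1,461,660.80 = 1.4691.
%ΔEBIT = DOL × %ΔSales = 1.4691 × -21.5% = -31.6%.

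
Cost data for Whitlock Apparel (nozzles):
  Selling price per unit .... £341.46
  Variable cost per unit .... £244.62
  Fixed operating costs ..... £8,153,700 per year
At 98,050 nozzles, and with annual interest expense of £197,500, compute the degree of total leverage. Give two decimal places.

Contribution at this volume is 98,050 × £96.84 = £9,495,162.00.
EBIT = £9,495,162.00 − £8,153,700 = £1,341,462.00. Interest = £197,500.00, so EBIT − I = £1,143,962.00.
DCL = contribution ÷ (EBIT − I) = £9,495,162.00 ÷ £1,143,962.00 = 8.3002.

8.30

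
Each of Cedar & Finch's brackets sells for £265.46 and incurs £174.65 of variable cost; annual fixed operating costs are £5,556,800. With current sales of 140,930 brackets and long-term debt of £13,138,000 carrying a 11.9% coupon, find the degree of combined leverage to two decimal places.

At 140,930 units, contribution = 140,930 × £90.81 = £12,797,853.30.
EBIT = £12,797,853.30 − £5,556,800 = £7,241,053.30. Interest = £1,563,422.00, so EBIT − I = £5,677,631.30.
Degree of total leverage = total CM / (EBIT − interest) = £12,797,853.30 / £5,677,631.30 = 2.2541.

2.25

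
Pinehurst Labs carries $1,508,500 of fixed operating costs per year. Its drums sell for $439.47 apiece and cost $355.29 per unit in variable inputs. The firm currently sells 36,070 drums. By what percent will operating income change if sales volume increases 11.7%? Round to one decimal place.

At 36,070 units, contribution = 36,070 × $84.18 = $3,036,372.60.
EBIT = $3,036,372.60 − $1,508,500 = $1,527,872.60.
So DOL = total CM / EBIT = $3,036,372.60 / $1,527,872.60 = 1.9873.
%ΔEBIT = DOL × %ΔSales = 1.9873 × +11.7% = +23.3%.

+23.3%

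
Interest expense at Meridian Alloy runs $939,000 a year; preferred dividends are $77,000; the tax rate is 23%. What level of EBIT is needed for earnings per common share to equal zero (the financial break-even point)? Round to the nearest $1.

Grossing the preferred dividend up to pre-tax terms: $77,000 / (1 − 0.23) = $100,000.00.
EPS = 0 when EBIT covers interest plus the pre-tax preferred burden: $939,000 + $100,000.00 = $1,039,000.00.

$1,039,000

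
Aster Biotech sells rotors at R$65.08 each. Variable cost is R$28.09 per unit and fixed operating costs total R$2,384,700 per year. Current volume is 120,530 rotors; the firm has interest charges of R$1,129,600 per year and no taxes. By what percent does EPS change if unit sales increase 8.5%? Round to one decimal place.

Total contribution margin = 120,530 × R$36.99 = R$4,458,404.70.
EBIT = R$4,458,404.70 − R$2,384,700 = R$2,073,704.70.
Interest = R$1,129,600.00, so EBIT − I = R$944,104.70.
Degree of combined leverage = contribution ÷ (EBIT − I) = R$4,458,404.70 ÷ R$944,104.70 = 4.7224.
EPS therefore changes by 4.7224 × (+8.5%) = +40.1%.

+40.1%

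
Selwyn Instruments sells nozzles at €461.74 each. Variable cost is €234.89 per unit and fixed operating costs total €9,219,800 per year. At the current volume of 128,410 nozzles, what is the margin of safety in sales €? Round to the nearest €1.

€40,525,666

Unit CM = price − variable cost = €461.74 − €234.89 = €226.85. Break-even units = €9,219,800 ÷ €226.85 = 40,642.72; break-even revenue = 40,642.72 × €461.74 = €18,766,367.43.
Current sales = 128,410 × €461.74 = €59,292,033.40.
Margin of safety = €59,292,033.40 − €18,766,367.43 = €40,525,666.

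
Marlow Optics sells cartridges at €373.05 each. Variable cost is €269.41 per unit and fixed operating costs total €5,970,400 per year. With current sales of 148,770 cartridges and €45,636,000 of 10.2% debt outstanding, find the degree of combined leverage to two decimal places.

3.22

Total contribution margin = 148,770 × €103.64 = €15,418,522.80.
Operating income = contribution − fixed costs = €15,418,522.80 − €5,970,400 = €9,448,122.80. Interest = €4,654,872.00.
DOL = €15,418,522.80 ÷ €9,448,122.80 = 1.6319; DFL = €9,448,122.80 ÷ €4,793,250.80 = 1.9711.
DCL = DOL × DFL = 1.6319 × 1.9711 = 3.2166.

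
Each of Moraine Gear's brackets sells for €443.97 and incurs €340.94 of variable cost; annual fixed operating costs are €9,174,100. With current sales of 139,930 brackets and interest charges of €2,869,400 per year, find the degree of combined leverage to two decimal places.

Total contribution margin = 139,930 × €103.03 = €14,416,987.90.
Operating income = contribution − fixed costs = €14,416,987.90 − €9,174,100 = €5,242,887.90. Interest = €2,869,400.00, so EBIT − I = €2,373,487.90.
Degree of total leverage = total CM / (EBIT − interest) = €14,416,987.90 / €2,373,487.90 = 6.0742.

6.07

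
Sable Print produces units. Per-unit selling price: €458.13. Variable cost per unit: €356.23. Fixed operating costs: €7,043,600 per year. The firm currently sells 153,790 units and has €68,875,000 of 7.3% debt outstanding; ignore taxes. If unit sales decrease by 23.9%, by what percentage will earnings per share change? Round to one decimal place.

-104.0%

Total contribution margin = 153,790 × €101.90 = €15,671,201.00.
Subtracting fixed costs: EBIT = €15,671,201.00 − €7,043,600 = €8,627,601.00.
After interest of €5,027,875.00, pre-tax earnings = €3,599,726.00.
Degree of combined leverage = contribution ÷ (EBIT − I) = €15,671,201.00 ÷ €3,599,726.00 = 4.3534.
%ΔEPS = DCL × %ΔSales = 4.3534 × -23.9% = -104.0%.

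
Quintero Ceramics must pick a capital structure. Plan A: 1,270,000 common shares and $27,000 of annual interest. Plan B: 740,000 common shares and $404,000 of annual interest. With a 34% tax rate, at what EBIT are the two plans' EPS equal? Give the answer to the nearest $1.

Set EPS_A = EPS_B: (EBIT − $27,000)(1 − 0.34) ÷ 1,270,000 = (EBIT − $404,000)(1 − 0.34) ÷ 740,000.
Cancelling (1 − t) and cross-multiplying: 740,000·(EBIT − 27,000) = 1,270,000·(EBIT − 404,000).
EBIT × (1,270,000 − 740,000) = 404,000 × 1,270,000 − 27,000 × 740,000 = 493,100,000,000, so EBIT = 493,100,000,000 ÷ 530,000 = 930,377.36.

$930,377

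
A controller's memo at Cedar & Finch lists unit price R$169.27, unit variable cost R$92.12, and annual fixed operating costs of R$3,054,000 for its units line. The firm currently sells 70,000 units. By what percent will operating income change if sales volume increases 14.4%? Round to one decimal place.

Contribution at this volume is 70,000 × R$77.15 = R$5,400,500.00.
Subtracting fixed costs: EBIT = R$5,400,500.00 − R$3,054,000 = R$2,346,500.00.
So DOL = total CM / EBIT = R$5,400,500.00 / R$2,346,500.00 = 2.3015.
Operating income changes by 2.3015 × +14.4% = +33.1%.

+33.1%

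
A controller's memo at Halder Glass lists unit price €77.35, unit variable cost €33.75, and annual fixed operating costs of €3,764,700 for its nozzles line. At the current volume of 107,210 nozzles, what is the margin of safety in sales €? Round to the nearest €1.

Each unit contributes €77.35 − €33.75 = €43.60. Break-even units = €3,764,700 ÷ €43.60 = 86,346.33; break-even revenue = 86,346.33 × €77.35 = €6,678,888.65.
Actual sales revenue = 107,210 × €77.35 = €8,292,693.50.
Margin of safety = €8,292,693.50 − €6,678,888.65 = €1,613,805.

€1,613,805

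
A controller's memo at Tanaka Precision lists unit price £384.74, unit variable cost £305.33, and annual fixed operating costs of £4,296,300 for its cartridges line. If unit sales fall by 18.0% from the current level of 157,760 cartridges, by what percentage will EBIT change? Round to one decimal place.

-27.4%

Contribution at this volume is 157,760 × £79.41 = £12,527,721.60.
Subtracting fixed costs: EBIT = £12,527,721.60 − £4,296,300 = £8,231,421.60.
Degree of operating leverage = £12,527,721.60 / £8,231,421.60 = 1.5219.
%ΔEBIT = DOL × %ΔSales = 1.5219 × -18.0% = -27.4%.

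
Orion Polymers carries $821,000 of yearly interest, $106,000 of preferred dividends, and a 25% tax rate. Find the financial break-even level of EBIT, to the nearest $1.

$962,333

Grossing the preferred dividend up to pre-tax terms: $106,000 / (1 − 0.25) = $141,333.33.
EPS = 0 when EBIT covers interest plus the pre-tax preferred burden: $821,000 + $141,333.33 = $962,333.33.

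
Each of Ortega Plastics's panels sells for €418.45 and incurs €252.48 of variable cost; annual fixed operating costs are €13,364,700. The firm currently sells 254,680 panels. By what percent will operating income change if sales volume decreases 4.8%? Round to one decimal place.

Contribution at this volume is 254,680 × €165.97 = €42,269,239.60.
Subtracting fixed costs: EBIT = €42,269,239.60 − €13,364,700 = €28,904,539.60.
DOL = contribution ÷ EBIT = €42,269,239.60 ÷ €28,904,539.60 = 1.4624.
Operating income changes by 1.4624 × -4.8% = -7.0%.

-7.0%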